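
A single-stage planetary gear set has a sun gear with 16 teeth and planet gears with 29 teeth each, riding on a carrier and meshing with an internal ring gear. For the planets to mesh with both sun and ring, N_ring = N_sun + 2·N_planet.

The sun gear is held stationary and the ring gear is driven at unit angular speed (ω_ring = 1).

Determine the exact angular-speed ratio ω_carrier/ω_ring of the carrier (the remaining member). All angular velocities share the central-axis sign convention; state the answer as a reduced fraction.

N_ring = 16 + 2·29 = 74
16(ω_s−ω_c) = −74(ω_r−ω_c),  ω_s=0, ω_r=1
16(0−ω_c) = −74(1−ω_c)  ⇒  90ω_c = 74  ⇒  ω_c = 37/45
ω_c/ω_r = 37/45

37/45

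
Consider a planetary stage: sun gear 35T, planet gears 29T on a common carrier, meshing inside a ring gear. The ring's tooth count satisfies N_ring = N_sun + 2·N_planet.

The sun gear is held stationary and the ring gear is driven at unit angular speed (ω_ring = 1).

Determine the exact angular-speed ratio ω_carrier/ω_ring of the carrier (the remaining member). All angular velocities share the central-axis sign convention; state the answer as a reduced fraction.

93/128

N_ring = 35 + 2·29 = 93
35(ω_s−ω_c) = −93(ω_r−ω_c),  ω_s=0, ω_r=1
35(0−ω_c) = −93(1−ω_c)  ⇒  128ω_c = 93  ⇒  ω_c = 93/128
ω_c/ω_r = 93/128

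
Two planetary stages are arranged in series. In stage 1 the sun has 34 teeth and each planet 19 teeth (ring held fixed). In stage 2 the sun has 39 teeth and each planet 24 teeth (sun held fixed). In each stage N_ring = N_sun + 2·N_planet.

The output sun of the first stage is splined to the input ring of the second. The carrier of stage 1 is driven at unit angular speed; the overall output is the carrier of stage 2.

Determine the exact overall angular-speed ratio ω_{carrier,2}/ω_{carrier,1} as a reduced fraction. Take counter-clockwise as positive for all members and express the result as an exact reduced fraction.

1537/714

Stage 1: N_ring = 34 + 2·19 = 72
Stage 1: 34(ω_s−ω_c) = −72(ω_r−ω_c),  ω_r=0, ω_c=1
Stage 1: ω_s = 1 − (72/34)(0−1) = 53/17
  ⇒ ω_s¹/ω_c¹ = 53/17
Stage 2: N_ring = 39 + 2·24 = 87
Stage 2: 39(ω_s−ω_c) = −87(ω_r−ω_c),  ω_s=0, ω_r=1
Stage 2: 39(0−ω_c) = −87(1−ω_c)  ⇒  126ω_c = 87  ⇒  ω_c = 29/42
  ⇒ ω_c²/ω_r² = 29/42
Coupling ω_r² = ω_s¹ ⇒ overall = 53/17 × 29/42 = 1537/714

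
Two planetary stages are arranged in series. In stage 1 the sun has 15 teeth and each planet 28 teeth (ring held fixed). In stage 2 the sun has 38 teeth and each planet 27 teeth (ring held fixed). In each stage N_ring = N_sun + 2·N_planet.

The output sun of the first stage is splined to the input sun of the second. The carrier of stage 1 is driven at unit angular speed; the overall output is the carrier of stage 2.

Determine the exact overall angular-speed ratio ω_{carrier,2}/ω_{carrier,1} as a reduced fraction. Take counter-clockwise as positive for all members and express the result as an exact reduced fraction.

Stage 1: N_ring = 15 + 2·28 = 71
Stage 1: 15(ω_s−ω_c) = −71(ω_r−ω_c),  ω_r=0, ω_c=1
Stage 1: ω_s = 1 − (71/15)(0−1) = 86/15
  ⇒ ω_s¹/ω_c¹ = 86/15
Stage 2: N_ring = 38 + 2·27 = 92
Stage 2: 38(ω_s−ω_c) = −92(ω_r−ω_c),  ω_r=0, ω_s=1
Stage 2: 38(1−ω_c) = −92(0−ω_c)  ⇒  130ω_c = 38  ⇒  ω_c = 19/65
  ⇒ ω_c²/ω_s² = 19/65
Coupling ω_s² = ω_s¹ ⇒ overall = 86/15 × 19/65 = 1634/975

1634/975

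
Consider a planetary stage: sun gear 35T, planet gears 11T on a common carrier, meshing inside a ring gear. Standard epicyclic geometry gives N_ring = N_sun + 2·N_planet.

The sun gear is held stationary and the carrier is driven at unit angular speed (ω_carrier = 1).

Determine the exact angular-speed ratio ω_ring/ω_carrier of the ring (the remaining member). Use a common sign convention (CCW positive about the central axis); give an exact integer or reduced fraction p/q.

N_ring = 35 + 2·11 = 57
35(ω_s−ω_c) = −57(ω_r−ω_c),  ω_s=0, ω_c=1
ω_r = 1 − (35/57)(0−1) = 92/57
ω_r/ω_c = 92/57

92/57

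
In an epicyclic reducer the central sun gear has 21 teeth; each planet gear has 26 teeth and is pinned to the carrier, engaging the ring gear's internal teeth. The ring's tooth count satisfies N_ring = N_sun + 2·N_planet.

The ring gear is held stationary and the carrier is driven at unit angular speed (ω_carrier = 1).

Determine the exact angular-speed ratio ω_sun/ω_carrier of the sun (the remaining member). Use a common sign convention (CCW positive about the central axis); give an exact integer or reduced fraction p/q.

94/21

N_ring = 21 + 2·26 = 73
21(ω_s−ω_c) = −73(ω_r−ω_c),  ω_r=0, ω_c=1
ω_s = 1 − (73/21)(0−1) = 94/21
ω_s/ω_c = 94/21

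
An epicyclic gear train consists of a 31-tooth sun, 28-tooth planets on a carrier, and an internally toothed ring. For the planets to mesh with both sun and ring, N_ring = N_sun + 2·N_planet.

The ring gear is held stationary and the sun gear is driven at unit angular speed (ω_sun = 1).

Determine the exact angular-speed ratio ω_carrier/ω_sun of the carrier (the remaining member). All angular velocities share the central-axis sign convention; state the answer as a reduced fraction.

31/118

N_ring = 31 + 2·28 = 87
31(ω_s−ω_c) = −87(ω_r−ω_c),  ω_r=0, ω_s=1
31(1−ω_c) = −87(0−ω_c)  ⇒  118ω_c = 31  ⇒  ω_c = 31/118
ω_c/ω_s = 31/118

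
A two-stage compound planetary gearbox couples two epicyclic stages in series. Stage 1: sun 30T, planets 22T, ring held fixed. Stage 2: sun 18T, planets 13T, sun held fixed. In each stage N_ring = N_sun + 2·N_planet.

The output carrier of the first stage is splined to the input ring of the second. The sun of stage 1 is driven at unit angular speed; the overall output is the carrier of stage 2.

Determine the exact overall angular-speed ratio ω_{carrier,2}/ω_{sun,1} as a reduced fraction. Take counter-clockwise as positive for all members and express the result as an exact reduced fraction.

Stage 1: N_ring = 30 + 2·22 = 74
Stage 1: 30(ω_s−ω_c) = −74(ω_r−ω_c),  ω_r=0, ω_s=1
Stage 1: 30(1−ω_c) = −74(0−ω_c)  ⇒  104ω_c = 30  ⇒  ω_c = 15/52
  ⇒ ω_c¹/ω_s¹ = 15/52
Stage 2: N_ring = 18 + 2·13 = 44
Stage 2: 18(ω_s−ω_c) = −44(ω_r−ω_c),  ω_s=0, ω_r=1
Stage 2: 18(0−ω_c) = −44(1−ω_c)  ⇒  62ω_c = 44  ⇒  ω_c = 22/31
  ⇒ ω_c²/ω_r² = 22/31
Coupling ω_r² = ω_c¹ ⇒ overall = 15/52 × 22/31 = 165/806

165/806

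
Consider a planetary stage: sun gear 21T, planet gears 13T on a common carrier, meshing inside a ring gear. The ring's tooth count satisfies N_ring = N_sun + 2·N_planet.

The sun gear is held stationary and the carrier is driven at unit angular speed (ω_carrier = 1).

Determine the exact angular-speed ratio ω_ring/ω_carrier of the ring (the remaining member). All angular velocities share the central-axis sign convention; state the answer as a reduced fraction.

68/47

N_ring = 21 + 2·13 = 47
21(ω_s−ω_c) = −47(ω_r−ω_c),  ω_s=0, ω_c=1
ω_r = 1 − (21/47)(0−1) = 68/47
ω_r/ω_c = 68/47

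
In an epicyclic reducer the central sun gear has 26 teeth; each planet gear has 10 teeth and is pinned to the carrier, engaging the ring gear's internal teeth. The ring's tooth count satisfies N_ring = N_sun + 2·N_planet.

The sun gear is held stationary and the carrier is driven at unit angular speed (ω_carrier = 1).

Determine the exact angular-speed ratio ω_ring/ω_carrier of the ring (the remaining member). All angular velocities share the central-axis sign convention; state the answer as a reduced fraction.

N_ring = 26 + 2·10 = 46
26(ω_s−ω_c) = −46(ω_r−ω_c),  ω_s=0, ω_c=1
ω_r = 1 − (26/46)(0−1) = 36/23
ω_r/ω_c = 36/23

36/23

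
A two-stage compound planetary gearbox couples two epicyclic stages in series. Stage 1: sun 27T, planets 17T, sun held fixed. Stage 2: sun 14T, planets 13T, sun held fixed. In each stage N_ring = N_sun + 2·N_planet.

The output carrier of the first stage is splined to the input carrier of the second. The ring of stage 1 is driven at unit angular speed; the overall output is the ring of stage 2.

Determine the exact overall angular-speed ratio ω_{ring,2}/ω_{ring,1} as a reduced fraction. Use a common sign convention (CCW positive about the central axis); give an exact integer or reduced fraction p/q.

1647/1760

Stage 1: N_ring = 27 + 2·17 = 61
Stage 1: 27(ω_s−ω_c) = −61(ω_r−ω_c),  ω_s=0, ω_r=1
Stage 1: 27(0−ω_c) = −61(1−ω_c)  ⇒  88ω_c = 61  ⇒  ω_c = 61/88
  ⇒ ω_c¹/ω_r¹ = 61/88
Stage 2: N_ring = 14 + 2·13 = 40
Stage 2: 14(ω_s−ω_c) = −40(ω_r−ω_c),  ω_s=0, ω_c=1
Stage 2: ω_r = 1 − (14/40)(0−1) = 27/20
  ⇒ ω_r²/ω_c² = 27/20
Coupling ω_c² = ω_c¹ ⇒ overall = 61/88 × 27/20 = 1647/1760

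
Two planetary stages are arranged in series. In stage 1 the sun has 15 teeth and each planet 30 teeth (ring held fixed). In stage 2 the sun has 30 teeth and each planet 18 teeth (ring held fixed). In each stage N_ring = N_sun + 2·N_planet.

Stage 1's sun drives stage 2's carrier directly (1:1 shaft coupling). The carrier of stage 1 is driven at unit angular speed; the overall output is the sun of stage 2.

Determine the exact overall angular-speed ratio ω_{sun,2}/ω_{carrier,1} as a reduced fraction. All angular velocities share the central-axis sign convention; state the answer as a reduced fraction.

Stage 1: N_ring = 15 + 2·30 = 75
Stage 1: 15(ω_s−ω_c) = −75(ω_r−ω_c),  ω_r=0, ω_c=1
Stage 1: ω_s = 1 − (75/15)(0−1) = 6
  ⇒ ω_s¹/ω_c¹ = 6
Stage 2: N_ring = 30 + 2·18 = 66
Stage 2: 30(ω_s−ω_c) = −66(ω_r−ω_c),  ω_r=0, ω_c=1
Stage 2: ω_s = 1 − (66/30)(0−1) = 16/5
  ⇒ ω_s²/ω_c² = 16/5
Coupling ω_c² = ω_s¹ ⇒ overall = 6 × 16/5 = 96/5

96/5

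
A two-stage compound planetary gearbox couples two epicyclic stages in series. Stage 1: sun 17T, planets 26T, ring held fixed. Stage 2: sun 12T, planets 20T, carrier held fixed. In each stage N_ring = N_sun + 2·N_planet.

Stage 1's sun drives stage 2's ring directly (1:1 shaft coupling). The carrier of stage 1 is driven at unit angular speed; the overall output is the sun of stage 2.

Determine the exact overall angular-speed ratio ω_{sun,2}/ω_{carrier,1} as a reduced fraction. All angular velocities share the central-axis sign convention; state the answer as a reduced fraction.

-1118/51

Stage 1: N_ring = 17 + 2·26 = 69
Stage 1: 17(ω_s−ω_c) = −69(ω_r−ω_c),  ω_r=0, ω_c=1
Stage 1: ω_s = 1 − (69/17)(0−1) = 86/17
  ⇒ ω_s¹/ω_c¹ = 86/17
Stage 2: N_ring = 12 + 2·20 = 52
Stage 2: 12(ω_s−ω_c) = −52(ω_r−ω_c),  ω_c=0, ω_r=1
Stage 2: ω_s = 0 − (52/12)(1−0) = -13/3
  ⇒ ω_s²/ω_r² = -13/3
Coupling ω_r² = ω_s¹ ⇒ overall = 86/17 × -13/3 = -1118/51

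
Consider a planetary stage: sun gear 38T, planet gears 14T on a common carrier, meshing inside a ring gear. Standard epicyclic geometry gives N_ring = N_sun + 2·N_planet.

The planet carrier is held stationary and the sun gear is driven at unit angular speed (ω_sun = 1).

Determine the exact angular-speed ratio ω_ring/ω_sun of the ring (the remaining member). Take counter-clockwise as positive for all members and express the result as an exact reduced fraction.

N_ring = 38 + 2·14 = 66
38(ω_s−ω_c) = −66(ω_r−ω_c),  ω_c=0, ω_s=1
ω_r = 0 − (38/66)(1−0) = -19/33
ω_r/ω_s = -19/33

-19/33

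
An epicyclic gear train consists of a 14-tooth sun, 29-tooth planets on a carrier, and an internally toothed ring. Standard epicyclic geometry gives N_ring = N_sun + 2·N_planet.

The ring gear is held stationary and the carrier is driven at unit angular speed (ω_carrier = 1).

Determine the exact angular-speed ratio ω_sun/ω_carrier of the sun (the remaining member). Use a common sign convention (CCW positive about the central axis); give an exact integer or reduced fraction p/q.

N_ring = 14 + 2·29 = 72
14(ω_s−ω_c) = −72(ω_r−ω_c),  ω_r=0, ω_c=1
ω_s = 1 − (72/14)(0−1) = 43/7
ω_s/ω_c = 43/7

43/7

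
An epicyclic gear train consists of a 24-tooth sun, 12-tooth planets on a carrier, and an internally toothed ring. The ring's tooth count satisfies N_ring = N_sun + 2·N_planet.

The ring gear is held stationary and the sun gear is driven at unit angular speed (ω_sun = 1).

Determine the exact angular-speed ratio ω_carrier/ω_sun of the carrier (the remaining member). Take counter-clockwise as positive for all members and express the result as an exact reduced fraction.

1/3

N_ring = 24 + 2·12 = 48
24(ω_s−ω_c) = −48(ω_r−ω_c),  ω_r=0, ω_s=1
24(1−ω_c) = −48(0−ω_c)  ⇒  72ω_c = 24  ⇒  ω_c = 1/3
ω_c/ω_s = 1/3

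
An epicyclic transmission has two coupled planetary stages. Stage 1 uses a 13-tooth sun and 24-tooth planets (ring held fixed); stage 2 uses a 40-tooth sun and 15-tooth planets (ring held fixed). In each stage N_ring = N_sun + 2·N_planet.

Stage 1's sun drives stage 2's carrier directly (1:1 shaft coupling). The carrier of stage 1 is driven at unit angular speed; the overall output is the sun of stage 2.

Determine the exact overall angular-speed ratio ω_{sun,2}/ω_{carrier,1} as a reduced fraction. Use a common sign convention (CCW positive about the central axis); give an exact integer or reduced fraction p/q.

Stage 1: N_ring = 13 + 2·24 = 61
Stage 1: 13(ω_s−ω_c) = −61(ω_r−ω_c),  ω_r=0, ω_c=1
Stage 1: ω_s = 1 − (61/13)(0−1) = 74/13
  ⇒ ω_s¹/ω_c¹ = 74/13
Stage 2: N_ring = 40 + 2·15 = 70
Stage 2: 40(ω_s−ω_c) = −70(ω_r−ω_c),  ω_r=0, ω_c=1
Stage 2: ω_s = 1 − (70/40)(0−1) = 11/4
  ⇒ ω_s²/ω_c² = 11/4
Coupling ω_c² = ω_s¹ ⇒ overall = 74/13 × 11/4 = 407/26

407/26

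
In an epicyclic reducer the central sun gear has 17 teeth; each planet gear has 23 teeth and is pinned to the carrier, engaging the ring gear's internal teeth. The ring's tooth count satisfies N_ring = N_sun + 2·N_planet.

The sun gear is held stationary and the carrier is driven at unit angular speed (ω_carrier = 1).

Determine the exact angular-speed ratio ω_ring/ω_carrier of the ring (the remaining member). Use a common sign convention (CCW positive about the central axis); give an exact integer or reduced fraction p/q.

N_ring = 17 + 2·23 = 63
17(ω_s−ω_c) = −63(ω_r−ω_c),  ω_s=0, ω_c=1
ω_r = 1 − (17/63)(0−1) = 80/63
ω_r/ω_c = 80/63

80/63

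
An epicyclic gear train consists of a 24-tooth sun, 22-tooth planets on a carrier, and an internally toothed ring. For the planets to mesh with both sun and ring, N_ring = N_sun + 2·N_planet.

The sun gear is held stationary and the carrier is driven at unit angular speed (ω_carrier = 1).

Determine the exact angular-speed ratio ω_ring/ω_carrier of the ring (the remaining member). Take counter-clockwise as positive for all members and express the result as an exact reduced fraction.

23/17

N_ring = 24 + 2·22 = 68
24(ω_s−ω_c) = −68(ω_r−ω_c),  ω_s=0, ω_c=1
ω_r = 1 − (24/68)(0−1) = 23/17
ω_r/ω_c = 23/17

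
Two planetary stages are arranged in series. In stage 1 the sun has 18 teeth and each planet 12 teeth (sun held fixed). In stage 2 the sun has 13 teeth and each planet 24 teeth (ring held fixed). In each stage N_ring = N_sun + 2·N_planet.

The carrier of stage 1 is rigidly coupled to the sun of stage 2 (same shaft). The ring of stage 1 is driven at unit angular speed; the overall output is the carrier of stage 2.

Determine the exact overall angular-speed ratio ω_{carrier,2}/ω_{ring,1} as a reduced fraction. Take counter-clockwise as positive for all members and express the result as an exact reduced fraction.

91/740

Stage 1: N_ring = 18 + 2·12 = 42
Stage 1: 18(ω_s−ω_c) = −42(ω_r−ω_c),  ω_s=0, ω_r=1
Stage 1: 18(0−ω_c) = −42(1−ω_c)  ⇒  60ω_c = 42  ⇒  ω_c = 7/10
  ⇒ ω_c¹/ω_r¹ = 7/10
Stage 2: N_ring = 13 + 2·24 = 61
Stage 2: 13(ω_s−ω_c) = −61(ω_r−ω_c),  ω_r=0, ω_s=1
Stage 2: 13(1−ω_c) = −61(0−ω_c)  ⇒  74ω_c = 13  ⇒  ω_c = 13/74
  ⇒ ω_c²/ω_s² = 13/74
Coupling ω_s² = ω_c¹ ⇒ overall = 7/10 × 13/74 = 91/740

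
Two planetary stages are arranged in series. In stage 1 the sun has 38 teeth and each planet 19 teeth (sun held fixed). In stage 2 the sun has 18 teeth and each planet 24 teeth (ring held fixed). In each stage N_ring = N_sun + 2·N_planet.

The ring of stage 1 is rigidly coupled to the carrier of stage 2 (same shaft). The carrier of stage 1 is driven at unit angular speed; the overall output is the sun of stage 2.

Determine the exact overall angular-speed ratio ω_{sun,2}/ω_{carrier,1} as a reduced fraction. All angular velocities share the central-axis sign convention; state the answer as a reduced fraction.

Stage 1: N_ring = 38 + 2·19 = 76
Stage 1: 38(ω_s−ω_c) = −76(ω_r−ω_c),  ω_s=0, ω_c=1
Stage 1: ω_r = 1 − (38/76)(0−1) = 3/2
  ⇒ ω_r¹/ω_c¹ = 3/2
Stage 2: N_ring = 18 + 2·24 = 66
Stage 2: 18(ω_s−ω_c) = −66(ω_r−ω_c),  ω_r=0, ω_c=1
Stage 2: ω_s = 1 − (66/18)(0−1) = 14/3
  ⇒ ω_s²/ω_c² = 14/3
Coupling ω_c² = ω_r¹ ⇒ overall = 3/2 × 14/3 = 7

7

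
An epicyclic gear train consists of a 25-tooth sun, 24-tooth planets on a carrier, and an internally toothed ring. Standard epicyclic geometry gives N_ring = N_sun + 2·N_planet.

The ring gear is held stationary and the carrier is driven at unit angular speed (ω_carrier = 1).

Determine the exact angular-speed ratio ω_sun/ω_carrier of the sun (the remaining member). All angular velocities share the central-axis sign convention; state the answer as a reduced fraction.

98/25

N_ring = 25 + 2·24 = 73
25(ω_s−ω_c) = −73(ω_r−ω_c),  ω_r=0, ω_c=1
ω_s = 1 − (73/25)(0−1) = 98/25
ω_s/ω_c = 98/25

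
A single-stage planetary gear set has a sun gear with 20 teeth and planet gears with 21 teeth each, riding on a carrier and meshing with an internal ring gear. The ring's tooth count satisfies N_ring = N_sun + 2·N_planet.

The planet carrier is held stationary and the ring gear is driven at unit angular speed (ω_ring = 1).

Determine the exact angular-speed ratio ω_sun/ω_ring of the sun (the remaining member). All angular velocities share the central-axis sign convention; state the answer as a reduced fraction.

-31/10

N_ring = 20 + 2·21 = 62
20(ω_s−ω_c) = −62(ω_r−ω_c),  ω_c=0, ω_r=1
ω_s = 0 − (62/20)(1−0) = -31/10
ω_s/ω_r = -31/10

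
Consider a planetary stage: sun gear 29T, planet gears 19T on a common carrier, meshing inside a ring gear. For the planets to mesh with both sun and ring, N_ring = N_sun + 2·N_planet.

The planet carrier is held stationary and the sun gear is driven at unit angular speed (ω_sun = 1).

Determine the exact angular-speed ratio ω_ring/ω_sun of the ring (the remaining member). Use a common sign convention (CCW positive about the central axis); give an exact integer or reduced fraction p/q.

-29/67

N_ring = 29 + 2·19 = 67
29(ω_s−ω_c) = −67(ω_r−ω_c),  ω_c=0, ω_s=1
ω_r = 0 − (29/67)(1−0) = -29/67
ω_r/ω_s = -29/67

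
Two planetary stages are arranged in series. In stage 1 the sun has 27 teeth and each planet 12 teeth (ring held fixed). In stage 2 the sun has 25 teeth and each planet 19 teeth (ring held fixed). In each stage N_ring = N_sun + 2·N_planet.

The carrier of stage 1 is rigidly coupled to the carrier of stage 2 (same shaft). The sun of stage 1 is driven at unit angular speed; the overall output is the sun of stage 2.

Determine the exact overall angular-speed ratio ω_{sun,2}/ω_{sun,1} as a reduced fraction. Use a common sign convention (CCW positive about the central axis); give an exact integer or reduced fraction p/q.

396/325

Stage 1: N_ring = 27 + 2·12 = 51
Stage 1: 27(ω_s−ω_c) = −51(ω_r−ω_c),  ω_r=0, ω_s=1
Stage 1: 27(1−ω_c) = −51(0−ω_c)  ⇒  78ω_c = 27  ⇒  ω_c = 9/26
  ⇒ ω_c¹/ω_s¹ = 9/26
Stage 2: N_ring = 25 + 2·19 = 63
Stage 2: 25(ω_s−ω_c) = −63(ω_r−ω_c),  ω_r=0, ω_c=1
Stage 2: ω_s = 1 − (63/25)(0−1) = 88/25
  ⇒ ω_s²/ω_c² = 88/25
Coupling ω_c² = ω_c¹ ⇒ overall = 9/26 × 88/25 = 396/325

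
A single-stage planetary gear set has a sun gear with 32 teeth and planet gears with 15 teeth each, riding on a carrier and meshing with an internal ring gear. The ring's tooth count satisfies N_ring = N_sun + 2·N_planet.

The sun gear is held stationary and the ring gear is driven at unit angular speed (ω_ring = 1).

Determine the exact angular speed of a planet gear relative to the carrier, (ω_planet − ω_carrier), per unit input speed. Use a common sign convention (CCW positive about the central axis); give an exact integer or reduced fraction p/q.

N_ring = 32 + 2·15 = 62
32(ω_s−ω_c) = −62(ω_r−ω_c),  ω_s=0, ω_r=1
32(0−ω_c) = −62(1−ω_c)  ⇒  94ω_c = 62  ⇒  ω_c = 31/47
sun–planet: 32·(0−31/47) = −15·(ω_p−ω_c)  ⇒  ω_p−ω_c = −(32/15)·(-31/47) = 992/705

992/705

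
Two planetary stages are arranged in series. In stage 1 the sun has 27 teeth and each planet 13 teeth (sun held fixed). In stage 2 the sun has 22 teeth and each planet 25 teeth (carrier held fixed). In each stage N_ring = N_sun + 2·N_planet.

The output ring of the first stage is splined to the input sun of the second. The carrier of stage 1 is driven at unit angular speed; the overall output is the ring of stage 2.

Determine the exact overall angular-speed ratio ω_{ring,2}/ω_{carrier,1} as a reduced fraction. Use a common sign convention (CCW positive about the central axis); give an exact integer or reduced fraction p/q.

-220/477

Stage 1: N_ring = 27 + 2·13 = 53
Stage 1: 27(ω_s−ω_c) = −53(ω_r−ω_c),  ω_s=0, ω_c=1
Stage 1: ω_r = 1 − (27/53)(0−1) = 80/53
  ⇒ ω_r¹/ω_c¹ = 80/53
Stage 2: N_ring = 22 + 2·25 = 72
Stage 2: 22(ω_s−ω_c) = −72(ω_r−ω_c),  ω_c=0, ω_s=1
Stage 2: ω_r = 0 − (22/72)(1−0) = -11/36
  ⇒ ω_r²/ω_s² = -11/36
Coupling ω_s² = ω_r¹ ⇒ overall = 80/53 × -11/36 = -220/477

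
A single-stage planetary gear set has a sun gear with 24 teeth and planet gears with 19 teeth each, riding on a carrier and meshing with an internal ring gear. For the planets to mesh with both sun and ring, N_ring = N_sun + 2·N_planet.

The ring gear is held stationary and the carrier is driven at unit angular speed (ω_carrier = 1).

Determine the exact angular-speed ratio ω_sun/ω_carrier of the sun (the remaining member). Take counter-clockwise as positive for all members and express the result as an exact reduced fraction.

43/12

N_ring = 24 + 2·19 = 62
24(ω_s−ω_c) = −62(ω_r−ω_c),  ω_r=0, ω_c=1
ω_s = 1 − (62/24)(0−1) = 43/12
ω_s/ω_c = 43/12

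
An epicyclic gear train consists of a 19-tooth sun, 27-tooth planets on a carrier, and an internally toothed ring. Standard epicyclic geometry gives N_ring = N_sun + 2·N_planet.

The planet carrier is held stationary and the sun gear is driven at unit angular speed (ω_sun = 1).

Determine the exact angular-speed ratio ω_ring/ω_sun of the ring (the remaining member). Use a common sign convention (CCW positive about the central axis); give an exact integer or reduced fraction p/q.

N_ring = 19 + 2·27 = 73
19(ω_s−ω_c) = −73(ω_r−ω_c),  ω_c=0, ω_s=1
ω_r = 0 − (19/73)(1−0) = -19/73
ω_r/ω_s = -19/73

-19/73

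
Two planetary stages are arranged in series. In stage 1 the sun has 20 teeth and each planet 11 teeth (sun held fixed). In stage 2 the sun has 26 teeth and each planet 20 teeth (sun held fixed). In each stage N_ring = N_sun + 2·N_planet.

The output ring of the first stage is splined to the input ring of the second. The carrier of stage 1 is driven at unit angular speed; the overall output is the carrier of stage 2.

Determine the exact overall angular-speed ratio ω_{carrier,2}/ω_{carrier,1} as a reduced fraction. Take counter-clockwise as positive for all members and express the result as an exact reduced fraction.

341/322

Stage 1: N_ring = 20 + 2·11 = 42
Stage 1: 20(ω_s−ω_c) = −42(ω_r−ω_c),  ω_s=0, ω_c=1
Stage 1: ω_r = 1 − (20/42)(0−1) = 31/21
  ⇒ ω_r¹/ω_c¹ = 31/21
Stage 2: N_ring = 26 + 2·20 = 66
Stage 2: 26(ω_s−ω_c) = −66(ω_r−ω_c),  ω_s=0, ω_r=1
Stage 2: 26(0−ω_c) = −66(1−ω_c)  ⇒  92ω_c = 66  ⇒  ω_c = 33/46
  ⇒ ω_c²/ω_r² = 33/46
Coupling ω_r² = ω_r¹ ⇒ overall = 31/21 × 33/46 = 341/322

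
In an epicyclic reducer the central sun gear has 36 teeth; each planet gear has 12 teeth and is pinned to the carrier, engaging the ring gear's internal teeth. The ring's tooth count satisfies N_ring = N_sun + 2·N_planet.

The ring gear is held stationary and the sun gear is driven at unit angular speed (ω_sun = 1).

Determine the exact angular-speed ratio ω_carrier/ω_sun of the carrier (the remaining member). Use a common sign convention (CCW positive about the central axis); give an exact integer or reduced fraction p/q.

3/8

N_ring = 36 + 2·12 = 60
36(ω_s−ω_c) = −60(ω_r−ω_c),  ω_r=0, ω_s=1
36(1−ω_c) = −60(0−ω_c)  ⇒  96ω_c = 36  ⇒  ω_c = 3/8
ω_c/ω_s = 3/8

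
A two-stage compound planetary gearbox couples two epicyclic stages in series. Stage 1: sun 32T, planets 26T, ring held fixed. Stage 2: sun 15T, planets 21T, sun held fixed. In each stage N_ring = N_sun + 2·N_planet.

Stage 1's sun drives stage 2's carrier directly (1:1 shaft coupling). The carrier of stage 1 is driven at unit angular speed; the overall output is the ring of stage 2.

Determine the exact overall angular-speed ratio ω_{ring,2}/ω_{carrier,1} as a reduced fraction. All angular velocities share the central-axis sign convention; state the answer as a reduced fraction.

87/19

Stage 1: N_ring = 32 + 2·26 = 84
Stage 1: 32(ω_s−ω_c) = −84(ω_r−ω_c),  ω_r=0, ω_c=1
Stage 1: ω_s = 1 − (84/32)(0−1) = 29/8
  ⇒ ω_s¹/ω_c¹ = 29/8
Stage 2: N_ring = 15 + 2·21 = 57
Stage 2: 15(ω_s−ω_c) = −57(ω_r−ω_c),  ω_s=0, ω_c=1
Stage 2: ω_r = 1 − (15/57)(0−1) = 24/19
  ⇒ ω_r²/ω_c² = 24/19
Coupling ω_c² = ω_s¹ ⇒ overall = 29/8 × 24/19 = 87/19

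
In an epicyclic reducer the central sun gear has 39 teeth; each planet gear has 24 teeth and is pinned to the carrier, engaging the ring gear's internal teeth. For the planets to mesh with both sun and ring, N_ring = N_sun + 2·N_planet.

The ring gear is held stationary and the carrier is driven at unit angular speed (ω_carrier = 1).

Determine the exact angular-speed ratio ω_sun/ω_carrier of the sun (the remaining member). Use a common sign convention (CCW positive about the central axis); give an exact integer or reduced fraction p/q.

42/13

N_ring = 39 + 2·24 = 87
39(ω_s−ω_c) = −87(ω_r−ω_c),  ω_r=0, ω_c=1
ω_s = 1 − (87/39)(0−1) = 42/13
ω_s/ω_c = 42/13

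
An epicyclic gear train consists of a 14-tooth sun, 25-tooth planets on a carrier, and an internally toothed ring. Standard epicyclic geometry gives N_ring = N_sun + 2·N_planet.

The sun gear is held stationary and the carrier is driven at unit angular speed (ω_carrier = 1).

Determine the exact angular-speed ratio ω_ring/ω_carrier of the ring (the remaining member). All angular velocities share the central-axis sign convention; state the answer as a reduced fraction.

39/32

N_ring = 14 + 2·25 = 64
14(ω_s−ω_c) = −64(ω_r−ω_c),  ω_s=0, ω_c=1
ω_r = 1 − (14/64)(0−1) = 39/32
ω_r/ω_c = 39/32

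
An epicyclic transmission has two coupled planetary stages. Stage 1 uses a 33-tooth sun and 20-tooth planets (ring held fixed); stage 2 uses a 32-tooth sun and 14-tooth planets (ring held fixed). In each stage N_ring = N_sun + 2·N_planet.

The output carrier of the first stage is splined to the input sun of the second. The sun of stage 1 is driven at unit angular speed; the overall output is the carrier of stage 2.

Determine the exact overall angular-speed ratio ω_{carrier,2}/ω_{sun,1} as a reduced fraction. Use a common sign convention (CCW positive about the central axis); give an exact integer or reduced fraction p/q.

132/1219

Stage 1: N_ring = 33 + 2·20 = 73
Stage 1: 33(ω_s−ω_c) = −73(ω_r−ω_c),  ω_r=0, ω_s=1
Stage 1: 33(1−ω_c) = −73(0−ω_c)  ⇒  106ω_c = 33  ⇒  ω_c = 33/106
  ⇒ ω_c¹/ω_s¹ = 33/106
Stage 2: N_ring = 32 + 2·14 = 60
Stage 2: 32(ω_s−ω_c) = −60(ω_r−ω_c),  ω_r=0, ω_s=1
Stage 2: 32(1−ω_c) = −60(0−ω_c)  ⇒  92ω_c = 32  ⇒  ω_c = 8/23
  ⇒ ω_c²/ω_s² = 8/23
Coupling ω_s² = ω_c¹ ⇒ overall = 33/106 × 8/23 = 132/1219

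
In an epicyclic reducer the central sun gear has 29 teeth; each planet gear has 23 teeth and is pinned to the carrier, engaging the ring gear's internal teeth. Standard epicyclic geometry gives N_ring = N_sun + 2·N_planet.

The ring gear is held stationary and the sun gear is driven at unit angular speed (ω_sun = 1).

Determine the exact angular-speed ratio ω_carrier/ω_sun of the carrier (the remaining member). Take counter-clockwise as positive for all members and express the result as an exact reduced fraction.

29/104

N_ring = 29 + 2·23 = 75
29(ω_s−ω_c) = −75(ω_r−ω_c),  ω_r=0, ω_s=1
29(1−ω_c) = −75(0−ω_c)  ⇒  104ω_c = 29  ⇒  ω_c = 29/104
ω_c/ω_s = 29/104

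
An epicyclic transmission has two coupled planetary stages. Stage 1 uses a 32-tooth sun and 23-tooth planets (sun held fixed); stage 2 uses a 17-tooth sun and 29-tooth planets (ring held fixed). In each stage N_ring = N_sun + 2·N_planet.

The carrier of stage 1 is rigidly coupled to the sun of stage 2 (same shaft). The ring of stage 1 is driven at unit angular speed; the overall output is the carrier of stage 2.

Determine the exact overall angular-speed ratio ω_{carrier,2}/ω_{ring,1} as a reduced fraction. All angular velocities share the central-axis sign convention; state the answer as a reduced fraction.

Stage 1: N_ring = 32 + 2·23 = 78
Stage 1: 32(ω_s−ω_c) = −78(ω_r−ω_c),  ω_s=0, ω_r=1
Stage 1: 32(0−ω_c) = −78(1−ω_c)  ⇒  110ω_c = 78  ⇒  ω_c = 39/55
  ⇒ ω_c¹/ω_r¹ = 39/55
Stage 2: N_ring = 17 + 2·29 = 75
Stage 2: 17(ω_s−ω_c) = −75(ω_r−ω_c),  ω_r=0, ω_s=1
Stage 2: 17(1−ω_c) = −75(0−ω_c)  ⇒  92ω_c = 17  ⇒  ω_c = 17/92
  ⇒ ω_c²/ω_s² = 17/92
Coupling ω_s² = ω_c¹ ⇒ overall = 39/55 × 17/92 = 663/5060

663/5060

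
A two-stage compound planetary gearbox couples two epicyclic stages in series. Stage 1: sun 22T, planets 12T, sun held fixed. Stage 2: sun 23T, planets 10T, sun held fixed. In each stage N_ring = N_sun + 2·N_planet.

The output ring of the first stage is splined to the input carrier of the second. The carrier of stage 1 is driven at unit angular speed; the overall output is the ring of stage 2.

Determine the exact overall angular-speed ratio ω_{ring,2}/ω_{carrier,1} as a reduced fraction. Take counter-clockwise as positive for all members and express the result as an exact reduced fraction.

Stage 1: N_ring = 22 + 2·12 = 46
Stage 1: 22(ω_s−ω_c) = −46(ω_r−ω_c),  ω_s=0, ω_c=1
Stage 1: ω_r = 1 − (22/46)(0−1) = 34/23
  ⇒ ω_r¹/ω_c¹ = 34/23
Stage 2: N_ring = 23 + 2·10 = 43
Stage 2: 23(ω_s−ω_c) = −43(ω_r−ω_c),  ω_s=0, ω_c=1
Stage 2: ω_r = 1 − (23/43)(0−1) = 66/43
  ⇒ ω_r²/ω_c² = 66/43
Coupling ω_c² = ω_r¹ ⇒ overall = 34/23 × 66/43 = 2244/989

2244/989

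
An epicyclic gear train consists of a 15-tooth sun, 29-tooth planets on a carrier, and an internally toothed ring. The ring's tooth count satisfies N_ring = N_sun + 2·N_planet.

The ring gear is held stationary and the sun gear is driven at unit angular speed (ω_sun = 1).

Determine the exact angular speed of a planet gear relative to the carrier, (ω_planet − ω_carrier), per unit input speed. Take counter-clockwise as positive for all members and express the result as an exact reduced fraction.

-1095/2552

N_ring = 15 + 2·29 = 73
15(ω_s−ω_c) = −73(ω_r−ω_c),  ω_r=0, ω_s=1
15(1−ω_c) = −73(0−ω_c)  ⇒  88ω_c = 15  ⇒  ω_c = 15/88
sun–planet: 15·(1−15/88) = −29·(ω_p−ω_c)  ⇒  ω_p−ω_c = −(15/29)·(73/88) = -1095/2552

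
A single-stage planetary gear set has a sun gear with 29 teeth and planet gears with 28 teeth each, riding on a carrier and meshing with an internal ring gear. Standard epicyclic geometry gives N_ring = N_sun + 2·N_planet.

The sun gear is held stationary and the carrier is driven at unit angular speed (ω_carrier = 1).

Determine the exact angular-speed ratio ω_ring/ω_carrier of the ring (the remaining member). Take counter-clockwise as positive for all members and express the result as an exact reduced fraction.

N_ring = 29 + 2·28 = 85
29(ω_s−ω_c) = −85(ω_r−ω_c),  ω_s=0, ω_c=1
ω_r = 1 − (29/85)(0−1) = 114/85
ω_r/ω_c = 114/85

114/85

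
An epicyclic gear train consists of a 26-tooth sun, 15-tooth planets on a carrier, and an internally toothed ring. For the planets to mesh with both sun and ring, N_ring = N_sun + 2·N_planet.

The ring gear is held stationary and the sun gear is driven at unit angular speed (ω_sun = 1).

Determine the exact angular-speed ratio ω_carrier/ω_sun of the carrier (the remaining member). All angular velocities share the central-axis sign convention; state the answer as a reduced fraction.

N_ring = 26 + 2·15 = 56
26(ω_s−ω_c) = −56(ω_r−ω_c),  ω_r=0, ω_s=1
26(1−ω_c) = −56(0−ω_c)  ⇒  82ω_c = 26  ⇒  ω_c = 13/41
ω_c/ω_s = 13/41

13/41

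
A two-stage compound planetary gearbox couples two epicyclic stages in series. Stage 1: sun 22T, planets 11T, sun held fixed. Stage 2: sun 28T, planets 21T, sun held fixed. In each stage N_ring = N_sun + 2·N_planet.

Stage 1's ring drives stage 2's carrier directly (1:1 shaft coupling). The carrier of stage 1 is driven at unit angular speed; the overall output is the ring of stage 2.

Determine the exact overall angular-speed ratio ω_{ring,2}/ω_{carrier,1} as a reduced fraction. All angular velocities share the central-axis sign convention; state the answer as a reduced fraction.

21/10

Stage 1: N_ring = 22 + 2·11 = 44
Stage 1: 22(ω_s−ω_c) = −44(ω_r−ω_c),  ω_s=0, ω_c=1
Stage 1: ω_r = 1 − (22/44)(0−1) = 3/2
  ⇒ ω_r¹/ω_c¹ = 3/2
Stage 2: N_ring = 28 + 2·21 = 70
Stage 2: 28(ω_s−ω_c) = −70(ω_r−ω_c),  ω_s=0, ω_c=1
Stage 2: ω_r = 1 − (28/70)(0−1) = 7/5
  ⇒ ω_r²/ω_c² = 7/5
Coupling ω_c² = ω_r¹ ⇒ overall = 3/2 × 7/5 = 21/10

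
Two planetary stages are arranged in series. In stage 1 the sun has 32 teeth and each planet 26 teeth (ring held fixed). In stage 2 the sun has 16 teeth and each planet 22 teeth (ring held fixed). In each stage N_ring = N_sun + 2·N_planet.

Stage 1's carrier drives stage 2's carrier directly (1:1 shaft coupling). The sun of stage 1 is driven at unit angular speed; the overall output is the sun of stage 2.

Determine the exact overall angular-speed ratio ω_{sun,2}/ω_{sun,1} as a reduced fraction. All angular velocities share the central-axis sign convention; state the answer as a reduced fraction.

Stage 1: N_ring = 32 + 2·26 = 84
Stage 1: 32(ω_s−ω_c) = −84(ω_r−ω_c),  ω_r=0, ω_s=1
Stage 1: 32(1−ω_c) = −84(0−ω_c)  ⇒  116ω_c = 32  ⇒  ω_c = 8/29
  ⇒ ω_c¹/ω_s¹ = 8/29
Stage 2: N_ring = 16 + 2·22 = 60
Stage 2: 16(ω_s−ω_c) = −60(ω_r−ω_c),  ω_r=0, ω_c=1
Stage 2: ω_s = 1 − (60/16)(0−1) = 19/4
  ⇒ ω_s²/ω_c² = 19/4
Coupling ω_c² = ω_c¹ ⇒ overall = 8/29 × 19/4 = 38/29

38/29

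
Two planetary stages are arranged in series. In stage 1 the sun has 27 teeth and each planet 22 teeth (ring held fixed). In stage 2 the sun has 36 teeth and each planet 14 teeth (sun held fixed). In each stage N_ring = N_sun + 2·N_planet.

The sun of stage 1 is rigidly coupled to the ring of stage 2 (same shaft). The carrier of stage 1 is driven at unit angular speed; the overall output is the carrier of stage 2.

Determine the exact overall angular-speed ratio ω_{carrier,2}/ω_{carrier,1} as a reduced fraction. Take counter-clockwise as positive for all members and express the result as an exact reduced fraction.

Stage 1: N_ring = 27 + 2·22 = 71
Stage 1: 27(ω_s−ω_c) = −71(ω_r−ω_c),  ω_r=0, ω_c=1
Stage 1: ω_s = 1 − (71/27)(0−1) = 98/27
  ⇒ ω_s¹/ω_c¹ = 98/27
Stage 2: N_ring = 36 + 2·14 = 64
Stage 2: 36(ω_s−ω_c) = −64(ω_r−ω_c),  ω_s=0, ω_r=1
Stage 2: 36(0−ω_c) = −64(1−ω_c)  ⇒  100ω_c = 64  ⇒  ω_c = 16/25
  ⇒ ω_c²/ω_r² = 16/25
Coupling ω_r² = ω_s¹ ⇒ overall = 98/27 × 16/25 = 1568/675

1568/675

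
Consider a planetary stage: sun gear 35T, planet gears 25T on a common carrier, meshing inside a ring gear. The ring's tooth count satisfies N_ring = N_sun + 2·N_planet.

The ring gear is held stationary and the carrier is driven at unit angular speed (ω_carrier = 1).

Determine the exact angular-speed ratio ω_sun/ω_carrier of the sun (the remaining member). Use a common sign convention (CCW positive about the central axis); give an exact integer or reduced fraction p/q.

N_ring = 35 + 2·25 = 85
35(ω_s−ω_c) = −85(ω_r−ω_c),  ω_r=0, ω_c=1
ω_s = 1 − (85/35)(0−1) = 24/7
ω_s/ω_c = 24/7

24/7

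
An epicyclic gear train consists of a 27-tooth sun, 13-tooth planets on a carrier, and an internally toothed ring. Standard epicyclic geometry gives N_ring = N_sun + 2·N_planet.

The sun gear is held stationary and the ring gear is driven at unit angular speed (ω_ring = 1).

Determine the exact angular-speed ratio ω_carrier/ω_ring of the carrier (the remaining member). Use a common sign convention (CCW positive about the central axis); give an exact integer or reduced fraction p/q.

N_ring = 27 + 2·13 = 53
27(ω_s−ω_c) = −53(ω_r−ω_c),  ω_s=0, ω_r=1
27(0−ω_c) = −53(1−ω_c)  ⇒  80ω_c = 53  ⇒  ω_c = 53/80
ω_c/ω_r = 53/80

53/80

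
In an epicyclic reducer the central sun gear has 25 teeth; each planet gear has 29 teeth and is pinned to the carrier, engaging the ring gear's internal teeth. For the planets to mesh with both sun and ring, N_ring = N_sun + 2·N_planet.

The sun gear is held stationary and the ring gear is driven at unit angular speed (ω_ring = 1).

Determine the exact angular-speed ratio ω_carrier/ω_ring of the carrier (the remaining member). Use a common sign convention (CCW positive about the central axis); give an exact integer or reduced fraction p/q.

83/108

N_ring = 25 + 2·29 = 83
25(ω_s−ω_c) = −83(ω_r−ω_c),  ω_s=0, ω_r=1
25(0−ω_c) = −83(1−ω_c)  ⇒  108ω_c = 83  ⇒  ω_c = 83/108
ω_c/ω_r = 83/108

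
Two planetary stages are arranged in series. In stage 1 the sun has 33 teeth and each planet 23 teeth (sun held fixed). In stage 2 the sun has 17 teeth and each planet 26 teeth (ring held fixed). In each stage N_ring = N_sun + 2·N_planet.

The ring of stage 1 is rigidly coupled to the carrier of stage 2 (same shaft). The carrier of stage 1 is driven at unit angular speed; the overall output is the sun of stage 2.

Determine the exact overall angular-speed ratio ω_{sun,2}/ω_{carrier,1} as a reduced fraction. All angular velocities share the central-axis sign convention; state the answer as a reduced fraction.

Stage 1: N_ring = 33 + 2·23 = 79
Stage 1: 33(ω_s−ω_c) = −79(ω_r−ω_c),  ω_s=0, ω_c=1
Stage 1: ω_r = 1 − (33/79)(0−1) = 112/79
  ⇒ ω_r¹/ω_c¹ = 112/79
Stage 2: N_ring = 17 + 2·26 = 69
Stage 2: 17(ω_s−ω_c) = −69(ω_r−ω_c),  ω_r=0, ω_c=1
Stage 2: ω_s = 1 − (69/17)(0−1) = 86/17
  ⇒ ω_s²/ω_c² = 86/17
Coupling ω_c² = ω_r¹ ⇒ overall = 112/79 × 86/17 = 9632/1343

9632/1343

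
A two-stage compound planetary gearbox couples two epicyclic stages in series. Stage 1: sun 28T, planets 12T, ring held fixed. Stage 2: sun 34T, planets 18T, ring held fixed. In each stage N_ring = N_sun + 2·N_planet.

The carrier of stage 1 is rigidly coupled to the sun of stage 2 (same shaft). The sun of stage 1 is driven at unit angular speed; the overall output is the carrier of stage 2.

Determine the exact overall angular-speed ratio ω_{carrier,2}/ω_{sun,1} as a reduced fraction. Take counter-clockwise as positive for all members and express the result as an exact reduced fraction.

119/1040

Stage 1: N_ring = 28 + 2·12 = 52
Stage 1: 28(ω_s−ω_c) = −52(ω_r−ω_c),  ω_r=0, ω_s=1
Stage 1: 28(1−ω_c) = −52(0−ω_c)  ⇒  80ω_c = 28  ⇒  ω_c = 7/20
  ⇒ ω_c¹/ω_s¹ = 7/20
Stage 2: N_ring = 34 + 2·18 = 70
Stage 2: 34(ω_s−ω_c) = −70(ω_r−ω_c),  ω_r=0, ω_s=1
Stage 2: 34(1−ω_c) = −70(0−ω_c)  ⇒  104ω_c = 34  ⇒  ω_c = 17/52
  ⇒ ω_c²/ω_s² = 17/52
Coupling ω_s² = ω_c¹ ⇒ overall = 7/20 × 17/52 = 119/1040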